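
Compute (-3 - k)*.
-3 + k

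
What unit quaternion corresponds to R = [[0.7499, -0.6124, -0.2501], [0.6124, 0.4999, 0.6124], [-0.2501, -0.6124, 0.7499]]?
0.866 - 0.3536i + 0.3536k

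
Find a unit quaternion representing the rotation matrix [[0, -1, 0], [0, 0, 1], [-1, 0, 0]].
0.5 - 0.5i + 0.5j + 0.5k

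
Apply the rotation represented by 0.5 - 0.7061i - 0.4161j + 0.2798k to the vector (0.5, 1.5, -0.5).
(1.116, -0.034, -1.226)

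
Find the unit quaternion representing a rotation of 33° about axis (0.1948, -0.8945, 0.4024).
0.9588 + 0.0553i - 0.2541j + 0.1143k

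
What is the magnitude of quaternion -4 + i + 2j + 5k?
√46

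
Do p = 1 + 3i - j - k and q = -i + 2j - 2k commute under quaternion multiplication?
No: pq = 3 + 3i + 9j + 3k ≠ 3 - 5i - 5j - 7k = qp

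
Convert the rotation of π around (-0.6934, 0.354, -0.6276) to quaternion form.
-0.6934i + 0.354j - 0.6276k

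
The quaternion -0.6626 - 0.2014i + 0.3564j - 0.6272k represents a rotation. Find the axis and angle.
axis = (-0.2689, 0.4759, -0.8374), θ = 263°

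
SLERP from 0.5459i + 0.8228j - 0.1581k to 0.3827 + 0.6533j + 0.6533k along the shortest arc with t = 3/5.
0.2648 + 0.2629i + 0.8482j + 0.3759k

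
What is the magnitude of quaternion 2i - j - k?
√6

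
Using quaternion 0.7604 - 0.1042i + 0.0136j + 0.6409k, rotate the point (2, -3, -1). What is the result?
(3.402, 1.297, -0.863)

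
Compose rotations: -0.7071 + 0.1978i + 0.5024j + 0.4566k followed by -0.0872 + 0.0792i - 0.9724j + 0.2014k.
0.4426 - 0.6184i + 0.6474j + 0.0499k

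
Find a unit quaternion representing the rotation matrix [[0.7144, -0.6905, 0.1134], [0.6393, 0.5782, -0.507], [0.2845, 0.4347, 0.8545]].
0.887 + 0.2654i - 0.0482j + 0.3748k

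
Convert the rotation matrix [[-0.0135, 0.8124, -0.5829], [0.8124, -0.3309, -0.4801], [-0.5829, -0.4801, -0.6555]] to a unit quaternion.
0.7023i + 0.5784j - 0.415k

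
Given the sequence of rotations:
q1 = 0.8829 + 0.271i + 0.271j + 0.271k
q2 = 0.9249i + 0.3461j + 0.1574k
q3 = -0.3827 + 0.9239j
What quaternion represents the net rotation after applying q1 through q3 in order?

q2 · q1 = -0.3871 + 0.8677i + 0.0976j + 0.2958k
q3 · q2 · q1 = 0.058 - 0.0588i - 0.395j - 0.9149k
0.058 - 0.0588i - 0.395j - 0.9149k


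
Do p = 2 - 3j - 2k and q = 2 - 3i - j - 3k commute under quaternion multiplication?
No: pq = -5 + i - 2j - 19k ≠ -5 - 13i - 14j - k = qp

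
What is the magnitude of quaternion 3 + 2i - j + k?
√15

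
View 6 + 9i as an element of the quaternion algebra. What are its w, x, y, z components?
6 + 9i + 0j + 0k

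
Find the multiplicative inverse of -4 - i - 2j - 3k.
-0.1333 + 0.0333i + 0.0667j + 0.1k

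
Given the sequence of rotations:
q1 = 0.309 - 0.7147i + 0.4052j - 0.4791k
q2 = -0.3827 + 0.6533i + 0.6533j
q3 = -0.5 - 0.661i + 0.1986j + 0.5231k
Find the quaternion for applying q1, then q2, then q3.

q2 · q1 = 0.0839 + 0.1624i + 0.3598j + 0.915k
q3 · q2 · q1 = -0.4847 - 0.1432i + 0.5265j - 0.6837k
-0.4847 - 0.1432i + 0.5265j - 0.6837k


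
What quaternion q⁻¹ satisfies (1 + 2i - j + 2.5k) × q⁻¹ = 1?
0.0816 - 0.1633i + 0.0816j - 0.2041k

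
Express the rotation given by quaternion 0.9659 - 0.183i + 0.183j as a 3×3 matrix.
[[0.933, -0.067, 0.3535], [-0.067, 0.933, 0.3535], [-0.3535, -0.3535, 0.866]]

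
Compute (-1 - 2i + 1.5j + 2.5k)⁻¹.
-0.0741 + 0.1481i - 0.1111j - 0.1852k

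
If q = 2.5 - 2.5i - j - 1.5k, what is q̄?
2.5 + 2.5i + j + 1.5k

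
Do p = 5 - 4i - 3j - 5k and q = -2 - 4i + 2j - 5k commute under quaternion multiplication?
No: pq = -45 + 13i + 16j - 35k ≠ -45 - 37i + 16j + 5k = qp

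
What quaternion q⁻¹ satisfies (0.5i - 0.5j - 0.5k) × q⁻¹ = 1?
-0.6667i + 0.6667j + 0.6667k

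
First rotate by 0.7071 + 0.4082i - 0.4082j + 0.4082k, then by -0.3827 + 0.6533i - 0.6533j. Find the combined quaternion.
-0.804 + 0.0391i - 0.5724j - 0.1562k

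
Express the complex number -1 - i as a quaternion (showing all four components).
-1 - i + 0j + 0k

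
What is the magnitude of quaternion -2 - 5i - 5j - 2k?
√58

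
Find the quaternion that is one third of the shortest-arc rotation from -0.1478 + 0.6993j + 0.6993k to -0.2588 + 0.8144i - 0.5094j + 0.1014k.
-0.0038 - 0.3583i + 0.7807j + 0.512k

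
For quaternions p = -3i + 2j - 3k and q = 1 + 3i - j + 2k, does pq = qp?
No: pq = 17 - 2i - j - 6k ≠ 17 - 4i + 5j = qp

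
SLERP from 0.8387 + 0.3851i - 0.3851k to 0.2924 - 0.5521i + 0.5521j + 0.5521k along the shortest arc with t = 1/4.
0.6351 + 0.5292i - 0.1911j - 0.5292k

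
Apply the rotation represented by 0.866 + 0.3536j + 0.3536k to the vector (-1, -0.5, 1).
(0.419, -0.737, 1.237)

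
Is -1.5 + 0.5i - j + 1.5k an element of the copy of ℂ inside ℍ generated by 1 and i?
No. The quaternion -1.5 + 0.5i - j + 1.5k has j-coefficient y = -1 and k-coefficient z = 1.5, not both zero, so it does not lie in the complex subalgebra spanned by 1 and i.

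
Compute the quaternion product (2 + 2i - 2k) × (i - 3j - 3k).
-8 - 4i - 2j - 12k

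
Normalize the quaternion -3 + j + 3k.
-0.6882 + 0.2294j + 0.6882k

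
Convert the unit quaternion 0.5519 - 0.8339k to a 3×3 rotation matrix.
[[-0.3908, 0.9205, 0], [-0.9205, -0.3908, 0], [0, 0, 1]]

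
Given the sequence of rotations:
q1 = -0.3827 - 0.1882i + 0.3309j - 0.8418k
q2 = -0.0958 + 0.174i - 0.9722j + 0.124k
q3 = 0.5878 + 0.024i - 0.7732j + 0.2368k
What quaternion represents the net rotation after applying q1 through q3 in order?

q2 · q1 = 0.4955 + 0.7288i + 0.4635j - 0.0922k
q3 · q2 · q1 = 0.654 + 0.4018i + 0.0641j + 0.6378k
0.654 + 0.4018i + 0.0641j + 0.6378k


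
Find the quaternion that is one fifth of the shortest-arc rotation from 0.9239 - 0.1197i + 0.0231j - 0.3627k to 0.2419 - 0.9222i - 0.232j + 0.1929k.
0.8932 - 0.3545i - 0.0415j - 0.2735k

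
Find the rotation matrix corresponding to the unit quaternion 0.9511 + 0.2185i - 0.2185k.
[[0.9045, 0.4156, -0.0955], [-0.4156, 0.809, -0.4156], [-0.0955, 0.4156, 0.9045]]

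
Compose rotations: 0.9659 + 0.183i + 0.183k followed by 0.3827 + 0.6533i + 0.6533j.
0.2501 + 0.8206i + 0.5115j - 0.0495k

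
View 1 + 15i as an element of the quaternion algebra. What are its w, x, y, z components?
1 + 15i + 0j + 0k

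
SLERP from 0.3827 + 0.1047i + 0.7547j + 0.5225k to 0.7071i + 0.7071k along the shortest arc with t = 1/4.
0.3161 + 0.3029i + 0.6233j + 0.6479k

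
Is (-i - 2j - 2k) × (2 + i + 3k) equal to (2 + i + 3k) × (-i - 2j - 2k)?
No: pq = 7 - 8i - 3j - 2k ≠ 7 + 4i - 5j - 6k = qp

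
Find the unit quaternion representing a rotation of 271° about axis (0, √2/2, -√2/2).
-0.7133 + 0.4956j - 0.4956k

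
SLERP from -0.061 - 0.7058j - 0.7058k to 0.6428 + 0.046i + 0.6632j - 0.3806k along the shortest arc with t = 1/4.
-0.2688 - 0.0155i - 0.8334j - 0.4826k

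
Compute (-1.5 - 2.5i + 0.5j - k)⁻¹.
-0.1538 + 0.2564i - 0.0513j + 0.1026k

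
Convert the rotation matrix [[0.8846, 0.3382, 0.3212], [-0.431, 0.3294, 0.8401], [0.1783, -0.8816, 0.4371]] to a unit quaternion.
0.8141 - 0.5287i + 0.0439j - 0.2362k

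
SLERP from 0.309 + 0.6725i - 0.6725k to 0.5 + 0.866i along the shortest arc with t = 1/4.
0.378 + 0.7621i - 0.5257k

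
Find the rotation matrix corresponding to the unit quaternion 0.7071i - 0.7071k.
[[0, 0, -1], [0, -1, 0], [-1, 0, 0]]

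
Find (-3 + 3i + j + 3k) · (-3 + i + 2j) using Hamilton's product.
4 - 18i - 6j - 4k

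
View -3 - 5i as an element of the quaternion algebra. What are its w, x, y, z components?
-3 - 5i + 0j + 0k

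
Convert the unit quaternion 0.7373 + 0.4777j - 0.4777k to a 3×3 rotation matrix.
[[0.0872, 0.7044, 0.7044], [-0.7044, 0.5436, -0.4564], [-0.7044, -0.4564, 0.5436]]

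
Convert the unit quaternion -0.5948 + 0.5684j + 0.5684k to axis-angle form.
axis = (0, √2/2, √2/2), θ = 253°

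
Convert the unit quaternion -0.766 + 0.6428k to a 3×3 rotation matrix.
[[0.1736, 0.9848, 0], [-0.9848, 0.1736, 0], [0, 0, 1]]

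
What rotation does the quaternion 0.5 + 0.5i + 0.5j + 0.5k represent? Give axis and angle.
axis = (√3/3, √3/3, √3/3), θ = 2π/3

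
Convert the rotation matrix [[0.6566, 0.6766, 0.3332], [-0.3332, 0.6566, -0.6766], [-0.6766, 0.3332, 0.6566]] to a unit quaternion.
0.8617 + 0.293i + 0.293j - 0.293k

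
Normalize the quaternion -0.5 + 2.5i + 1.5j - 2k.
-0.14 + 0.7001i + 0.4201j - 0.5601k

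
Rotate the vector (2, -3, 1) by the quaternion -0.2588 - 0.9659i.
(2, 2.098, -2.366)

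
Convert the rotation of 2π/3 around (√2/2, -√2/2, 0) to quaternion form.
0.5 + 0.6124i - 0.6124j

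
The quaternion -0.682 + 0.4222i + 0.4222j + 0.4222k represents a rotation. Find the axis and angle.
axis = (√3/3, √3/3, √3/3), θ = 266°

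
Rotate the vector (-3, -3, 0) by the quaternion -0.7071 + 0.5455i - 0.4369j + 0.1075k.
(-0.811, 0.741, 4.098)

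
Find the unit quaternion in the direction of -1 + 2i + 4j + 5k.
-0.1474 + 0.2949i + 0.5898j + 0.7372k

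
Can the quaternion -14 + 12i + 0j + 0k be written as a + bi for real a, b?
Yes. The quaternion -14 + 12i has j- and k-coefficients y = z = 0, so it lies in the complex subalgebra spanned by 1 and i.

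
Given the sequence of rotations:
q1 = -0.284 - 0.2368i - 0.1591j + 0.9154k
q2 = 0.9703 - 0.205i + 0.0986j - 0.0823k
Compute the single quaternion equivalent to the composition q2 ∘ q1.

q2 · q1 = -0.2331 - 0.0944i + 0.0248j + 0.9675k
-0.2331 - 0.0944i + 0.0248j + 0.9675k


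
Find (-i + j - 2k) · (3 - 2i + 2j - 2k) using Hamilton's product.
-8 - i + 5j - 6k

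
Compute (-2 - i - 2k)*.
-2 + i + 2k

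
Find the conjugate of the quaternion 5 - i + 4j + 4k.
5 + i - 4j - 4k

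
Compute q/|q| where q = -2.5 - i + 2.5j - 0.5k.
-0.6742 - 0.2697i + 0.6742j - 0.1348k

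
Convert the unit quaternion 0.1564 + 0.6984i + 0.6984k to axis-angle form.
axis = (√2/2, 0, √2/2), θ = 162°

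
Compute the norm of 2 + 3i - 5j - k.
√39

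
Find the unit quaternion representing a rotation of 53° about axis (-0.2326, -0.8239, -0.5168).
0.8949 - 0.1038i - 0.3676j - 0.2306k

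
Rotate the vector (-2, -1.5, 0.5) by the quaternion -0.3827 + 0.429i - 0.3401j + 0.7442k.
(0.711, 2.348, 0.696)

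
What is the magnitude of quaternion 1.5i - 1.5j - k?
2.345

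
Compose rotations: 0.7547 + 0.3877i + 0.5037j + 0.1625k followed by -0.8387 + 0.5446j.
-0.9073 - 0.2367i - 0.0114j - 0.3474k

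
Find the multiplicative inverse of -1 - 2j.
-0.2 + 0.4j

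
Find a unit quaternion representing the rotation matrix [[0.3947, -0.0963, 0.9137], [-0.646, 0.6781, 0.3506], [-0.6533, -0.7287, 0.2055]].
0.7547 - 0.3575i + 0.5191j - 0.1821k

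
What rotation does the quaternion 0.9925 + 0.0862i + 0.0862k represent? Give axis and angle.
axis = (√2/2, 0, √2/2), θ = 14°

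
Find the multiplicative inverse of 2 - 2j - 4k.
0.0833 + 0.0833j + 0.1667k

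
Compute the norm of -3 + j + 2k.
√14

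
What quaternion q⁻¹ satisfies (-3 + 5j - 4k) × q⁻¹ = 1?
-0.06 - 0.1j + 0.08k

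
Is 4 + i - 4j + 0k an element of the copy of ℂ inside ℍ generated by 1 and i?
No. The quaternion 4 + i - 4j has j-coefficient y = -4 and k-coefficient z = 0, not both zero, so it does not lie in the complex subalgebra spanned by 1 and i.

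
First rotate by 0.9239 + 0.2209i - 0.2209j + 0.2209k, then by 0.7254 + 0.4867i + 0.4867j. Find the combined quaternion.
0.6702 + 0.7174i + 0.1819j - 0.0548k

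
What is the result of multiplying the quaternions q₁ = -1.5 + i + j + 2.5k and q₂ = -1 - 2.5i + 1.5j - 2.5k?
8.75 - 3.5i - 7j + 5.25k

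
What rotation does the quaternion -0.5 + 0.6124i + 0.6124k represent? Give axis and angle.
axis = (√2/2, 0, √2/2), θ = 4π/3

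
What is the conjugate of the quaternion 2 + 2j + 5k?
2 - 2j - 5k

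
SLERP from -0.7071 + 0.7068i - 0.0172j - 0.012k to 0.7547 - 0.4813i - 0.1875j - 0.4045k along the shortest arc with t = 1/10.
-0.721 + 0.6922i + 0.004j + 0.0314k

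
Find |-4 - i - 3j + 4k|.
√42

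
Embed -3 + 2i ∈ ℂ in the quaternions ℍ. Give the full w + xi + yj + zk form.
-3 + 2i + 0j + 0k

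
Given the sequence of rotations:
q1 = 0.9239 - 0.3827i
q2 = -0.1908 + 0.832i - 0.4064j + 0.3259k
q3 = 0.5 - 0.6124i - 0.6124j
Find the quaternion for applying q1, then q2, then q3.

q2 · q1 = 0.1421 + 0.8417i - 0.5002j + 0.1456k
q3 · q2 · q1 = 0.2802 + 0.2447i - 0.248j + 0.8946k
0.2802 + 0.2447i - 0.248j + 0.8946k


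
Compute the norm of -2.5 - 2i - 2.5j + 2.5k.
4.77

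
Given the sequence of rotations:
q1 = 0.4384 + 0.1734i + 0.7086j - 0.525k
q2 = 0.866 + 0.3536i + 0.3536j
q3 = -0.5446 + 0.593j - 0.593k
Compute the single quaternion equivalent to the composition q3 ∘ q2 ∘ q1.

q2 · q1 = 0.0678 + 0.1195i + 0.9543j - 0.2654k
q3 · q2 · q1 = -0.7602 + 0.3434i - 0.5504j + 0.0335k
-0.7602 + 0.3434i - 0.5504j + 0.0335k


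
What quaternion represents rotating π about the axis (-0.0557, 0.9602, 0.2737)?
-0.0557i + 0.9602j + 0.2737k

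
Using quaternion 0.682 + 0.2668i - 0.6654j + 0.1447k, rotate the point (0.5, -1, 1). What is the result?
(-0.242, -1.451, 0.293)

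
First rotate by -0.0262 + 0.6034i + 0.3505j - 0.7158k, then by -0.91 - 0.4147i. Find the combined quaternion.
0.2741 - 0.5382i - 0.6158j + 0.506k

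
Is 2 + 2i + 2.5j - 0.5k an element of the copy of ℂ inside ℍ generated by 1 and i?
No. The quaternion 2 + 2i + 2.5j - 0.5k has j-coefficient y = 2.5 and k-coefficient z = -0.5, not both zero, so it does not lie in the complex subalgebra spanned by 1 and i.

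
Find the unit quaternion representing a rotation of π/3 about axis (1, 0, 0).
0.866 + 0.5i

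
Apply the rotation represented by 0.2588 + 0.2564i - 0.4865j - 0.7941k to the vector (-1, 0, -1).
(1.394, 0.021, -0.24)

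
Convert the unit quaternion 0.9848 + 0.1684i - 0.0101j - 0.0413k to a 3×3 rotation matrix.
[[0.9964, 0.0779, -0.0338], [-0.0847, 0.9399, -0.3308], [0.006, 0.3325, 0.9431]]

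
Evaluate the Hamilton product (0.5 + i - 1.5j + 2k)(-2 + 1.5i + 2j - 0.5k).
1.5 - 4.5i + 7.5j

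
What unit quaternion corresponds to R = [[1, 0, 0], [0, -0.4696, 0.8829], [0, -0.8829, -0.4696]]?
0.515 - 0.8572i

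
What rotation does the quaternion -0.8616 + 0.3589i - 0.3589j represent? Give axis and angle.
axis = (√2/2, -√2/2, 0), θ = 299°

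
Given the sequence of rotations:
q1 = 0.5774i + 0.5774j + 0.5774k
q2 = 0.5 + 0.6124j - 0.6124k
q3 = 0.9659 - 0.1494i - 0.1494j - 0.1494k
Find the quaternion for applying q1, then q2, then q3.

q2 · q1 = 0.9959i - 0.0649j - 0.0649k
q3 · q2 · q1 = 0.1294 + 0.9619i - 0.2212j + 0.0958k
0.1294 + 0.9619i - 0.2212j + 0.0958k


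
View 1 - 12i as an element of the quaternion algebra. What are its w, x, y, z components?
1 - 12i + 0j + 0k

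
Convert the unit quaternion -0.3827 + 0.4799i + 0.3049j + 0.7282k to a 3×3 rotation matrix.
[[-0.2465, 0.85, 0.4656], [-0.2647, -0.5212, 0.8114], [0.9323, 0.0767, 0.3535]]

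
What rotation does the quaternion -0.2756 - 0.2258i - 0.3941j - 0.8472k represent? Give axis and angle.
axis = (-0.2349, -0.41, -0.8813), θ = 212°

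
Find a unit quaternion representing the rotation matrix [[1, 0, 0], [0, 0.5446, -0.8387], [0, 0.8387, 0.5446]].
0.8788 + 0.4772i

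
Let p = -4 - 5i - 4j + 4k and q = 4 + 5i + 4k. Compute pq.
-7 - 56i + 24j + 20k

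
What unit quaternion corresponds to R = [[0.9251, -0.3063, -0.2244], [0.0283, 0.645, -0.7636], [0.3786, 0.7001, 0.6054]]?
0.891 + 0.4107i - 0.1692j + 0.0939k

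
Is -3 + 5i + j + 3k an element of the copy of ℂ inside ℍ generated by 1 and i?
No. The quaternion -3 + 5i + j + 3k has j-coefficient y = 1 and k-coefficient z = 3, not both zero, so it does not lie in the complex subalgebra spanned by 1 and i.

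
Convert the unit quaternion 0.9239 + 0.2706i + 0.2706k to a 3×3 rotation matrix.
[[0.8536, -0.5, 0.1464], [0.5, 0.7071, -0.5], [0.1464, 0.5, 0.8536]]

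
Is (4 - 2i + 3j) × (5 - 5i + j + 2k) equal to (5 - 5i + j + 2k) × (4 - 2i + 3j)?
No: pq = 7 - 24i + 23j + 21k ≠ 7 - 36i + 15j - 5k = qp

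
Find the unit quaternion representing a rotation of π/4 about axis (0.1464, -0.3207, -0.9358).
0.9239 + 0.056i - 0.1227j - 0.3581k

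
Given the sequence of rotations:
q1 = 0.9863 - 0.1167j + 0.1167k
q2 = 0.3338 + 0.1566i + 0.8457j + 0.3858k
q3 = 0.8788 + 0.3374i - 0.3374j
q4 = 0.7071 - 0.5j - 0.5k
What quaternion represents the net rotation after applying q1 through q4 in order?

q2 · q1 = 0.3829 + 0.2982i + 0.7769j + 0.4012k
q3 · q2 · q1 = 0.498 + 0.2559i + 0.4182j + 0.7153k
q4 · q3 · q2 · q1 = 0.9189 + 0.0324i - 0.0812j + 0.3847k
0.9189 + 0.0324i - 0.0812j + 0.3847k


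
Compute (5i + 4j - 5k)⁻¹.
-0.0758i - 0.0606j + 0.0758k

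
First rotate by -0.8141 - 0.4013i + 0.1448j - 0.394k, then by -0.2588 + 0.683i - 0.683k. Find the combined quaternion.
0.2157 - 0.3533i + 0.5057j + 0.7569k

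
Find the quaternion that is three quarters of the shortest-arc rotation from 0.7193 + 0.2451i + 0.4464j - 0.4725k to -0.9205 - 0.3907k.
0.972 + 0.0739i + 0.1347j + 0.1779k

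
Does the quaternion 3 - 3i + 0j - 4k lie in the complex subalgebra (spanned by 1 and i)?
No. The quaternion 3 - 3i - 4k has j-coefficient y = 0 and k-coefficient z = -4, not both zero, so it does not lie in the complex subalgebra spanned by 1 and i.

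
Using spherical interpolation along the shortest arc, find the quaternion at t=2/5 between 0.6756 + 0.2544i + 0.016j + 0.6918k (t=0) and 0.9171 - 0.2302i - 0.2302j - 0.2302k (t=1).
0.9205 + 0.0656i - 0.1012j + 0.3716k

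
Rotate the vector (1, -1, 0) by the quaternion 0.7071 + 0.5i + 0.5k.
(1.207, 0.707, -0.207)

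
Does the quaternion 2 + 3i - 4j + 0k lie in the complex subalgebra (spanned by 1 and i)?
No. The quaternion 2 + 3i - 4j has j-coefficient y = -4 and k-coefficient z = 0, not both zero, so it does not lie in the complex subalgebra spanned by 1 and i.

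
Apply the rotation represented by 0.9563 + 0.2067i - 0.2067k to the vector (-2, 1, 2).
(-1.605, 0.829, 2.395)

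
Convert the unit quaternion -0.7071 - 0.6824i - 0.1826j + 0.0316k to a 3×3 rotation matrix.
[[0.9313, 0.2939, 0.2151], [0.2045, 0.0667, -0.9766], [-0.3014, 0.9535, 0.002]]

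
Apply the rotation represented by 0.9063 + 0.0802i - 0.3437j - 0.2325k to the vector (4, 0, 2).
(1.302, -1.877, 3.845)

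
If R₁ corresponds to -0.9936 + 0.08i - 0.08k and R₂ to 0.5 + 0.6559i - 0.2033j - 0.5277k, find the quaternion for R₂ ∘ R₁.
-0.5915 - 0.5954i + 0.2123j + 0.5006k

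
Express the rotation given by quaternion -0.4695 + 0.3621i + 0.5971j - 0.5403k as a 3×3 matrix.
[[-0.2969, -0.0749, -0.952], [0.9398, 0.1539, -0.3052], [0.1694, -0.9852, 0.0247]]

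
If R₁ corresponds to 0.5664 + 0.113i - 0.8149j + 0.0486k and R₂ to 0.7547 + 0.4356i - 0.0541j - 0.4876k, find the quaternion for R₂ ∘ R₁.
0.3579 - 0.068i - 0.7219j - 0.5884k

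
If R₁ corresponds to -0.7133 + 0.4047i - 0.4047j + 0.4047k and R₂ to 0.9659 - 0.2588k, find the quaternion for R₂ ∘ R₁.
-0.5842 + 0.2862i - 0.4956j + 0.5755k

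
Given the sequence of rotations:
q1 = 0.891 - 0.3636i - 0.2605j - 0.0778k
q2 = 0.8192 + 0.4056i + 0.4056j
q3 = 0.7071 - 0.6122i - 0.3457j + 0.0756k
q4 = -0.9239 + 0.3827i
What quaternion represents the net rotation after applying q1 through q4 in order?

q2 · q1 = 0.983 + 0.032i + 0.1795j - 0.0219k
q3 · q2 · q1 = 0.7784 - 0.5852i - 0.2239j - 0.04k
q4 · q3 · q2 · q1 = -0.4952 + 0.8386i + 0.2222j - 0.0487k
-0.4952 + 0.8386i + 0.2222j - 0.0487k


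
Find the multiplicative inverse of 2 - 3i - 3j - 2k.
0.0769 + 0.1154i + 0.1154j + 0.0769k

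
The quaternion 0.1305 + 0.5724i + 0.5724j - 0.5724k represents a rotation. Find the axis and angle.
axis = (√3/3, √3/3, -√3/3), θ = 165°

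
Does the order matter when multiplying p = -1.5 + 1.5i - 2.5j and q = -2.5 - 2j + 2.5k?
Yes: pq = -1.25 - 10i + 5.5j - 6.75k ≠ -1.25 + 2.5i + 13j - 0.75k = qp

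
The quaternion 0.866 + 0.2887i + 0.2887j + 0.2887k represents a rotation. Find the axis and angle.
axis = (√3/3, √3/3, √3/3), θ = π/3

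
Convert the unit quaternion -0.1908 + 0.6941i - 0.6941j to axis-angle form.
axis = (√2/2, -√2/2, 0), θ = 202°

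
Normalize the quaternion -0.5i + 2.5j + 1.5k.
-0.169i + 0.8452j + 0.5071k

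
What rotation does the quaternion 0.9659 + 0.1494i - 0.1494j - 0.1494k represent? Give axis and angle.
axis = (√3/3, -√3/3, -√3/3), θ = π/6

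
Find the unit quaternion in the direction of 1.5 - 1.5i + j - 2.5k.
0.4376 - 0.4376i + 0.2917j - 0.7293k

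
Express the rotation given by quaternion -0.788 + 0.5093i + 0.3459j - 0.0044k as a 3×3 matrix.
[[0.7607, 0.3454, -0.5496], [0.3593, 0.4812, 0.7996], [0.5407, -0.8057, 0.2419]]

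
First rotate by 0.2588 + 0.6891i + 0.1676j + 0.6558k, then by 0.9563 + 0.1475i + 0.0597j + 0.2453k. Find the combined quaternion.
-0.025 + 0.6952i + 0.248j + 0.6742k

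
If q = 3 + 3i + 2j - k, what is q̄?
3 - 3i - 2j + k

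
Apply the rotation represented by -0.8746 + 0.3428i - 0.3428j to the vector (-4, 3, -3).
(-5.564, 1.436, -0.99)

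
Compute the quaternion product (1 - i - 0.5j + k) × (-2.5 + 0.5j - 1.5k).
-0.75 + 2.75i + 0.25j - 4.5k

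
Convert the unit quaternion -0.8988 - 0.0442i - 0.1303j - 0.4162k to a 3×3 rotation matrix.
[[0.6196, -0.7366, 0.271], [0.7597, 0.6496, 0.029], [-0.1974, 0.1879, 0.9621]]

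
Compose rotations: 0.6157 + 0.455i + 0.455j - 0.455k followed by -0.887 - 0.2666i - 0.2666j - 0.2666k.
-0.4248 - 0.3251i - 0.8103j + 0.2394k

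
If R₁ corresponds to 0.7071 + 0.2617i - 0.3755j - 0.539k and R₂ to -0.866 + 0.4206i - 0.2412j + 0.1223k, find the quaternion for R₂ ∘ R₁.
-0.7471 + 0.2467i + 0.4133j + 0.4584k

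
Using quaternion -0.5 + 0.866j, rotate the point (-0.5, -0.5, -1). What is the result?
(1.116, -0.5, 0.067)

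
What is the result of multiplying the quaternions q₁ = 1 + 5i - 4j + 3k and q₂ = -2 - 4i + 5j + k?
35 - 33i - 4j + 4k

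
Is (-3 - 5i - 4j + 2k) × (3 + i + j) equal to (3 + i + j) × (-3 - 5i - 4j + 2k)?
No: pq = -20i - 13j + 5k ≠ -16i - 17j + 7k = qp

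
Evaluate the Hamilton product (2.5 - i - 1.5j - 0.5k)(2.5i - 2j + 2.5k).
0.75 + 1.5i - 3.75j + 12k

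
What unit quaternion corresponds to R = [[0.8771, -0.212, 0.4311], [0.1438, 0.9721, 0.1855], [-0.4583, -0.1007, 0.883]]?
0.9659 - 0.0741i + 0.2302j + 0.0921k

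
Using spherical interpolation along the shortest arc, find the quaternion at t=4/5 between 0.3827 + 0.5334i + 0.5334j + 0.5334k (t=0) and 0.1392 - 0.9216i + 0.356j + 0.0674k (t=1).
-0.021 + 0.9805i - 0.1759j + 0.0853k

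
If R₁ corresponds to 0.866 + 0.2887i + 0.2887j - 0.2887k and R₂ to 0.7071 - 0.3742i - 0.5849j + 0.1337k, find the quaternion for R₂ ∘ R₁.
0.9278 + 0.0103i - 0.3718j - 0.0275k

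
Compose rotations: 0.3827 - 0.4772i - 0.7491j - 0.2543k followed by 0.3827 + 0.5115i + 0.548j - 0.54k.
0.6637 - 0.5307i + 0.3108j - 0.4256k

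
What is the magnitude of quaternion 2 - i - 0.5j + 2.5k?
3.391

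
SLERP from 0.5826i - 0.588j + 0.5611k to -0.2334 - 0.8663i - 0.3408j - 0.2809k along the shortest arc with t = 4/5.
0.2016 + 0.8903i + 0.1508j + 0.3795k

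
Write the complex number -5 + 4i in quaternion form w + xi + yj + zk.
-5 + 4i + 0j + 0k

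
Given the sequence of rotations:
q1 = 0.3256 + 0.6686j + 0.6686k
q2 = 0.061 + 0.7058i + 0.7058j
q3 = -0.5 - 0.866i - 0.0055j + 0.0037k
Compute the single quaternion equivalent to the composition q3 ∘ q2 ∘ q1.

q2 · q1 = -0.452 + 0.7017i - 0.2013j + 0.5127k
q3 · q2 · q1 = 0.8307 + 0.0385i + 0.5497j - 0.0798k
0.8307 + 0.0385i + 0.5497j - 0.0798k


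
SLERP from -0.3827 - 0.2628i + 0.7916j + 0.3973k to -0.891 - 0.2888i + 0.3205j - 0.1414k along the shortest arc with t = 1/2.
-0.7088 - 0.307i + 0.6189j + 0.1424k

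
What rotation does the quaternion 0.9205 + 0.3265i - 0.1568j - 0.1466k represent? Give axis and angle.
axis = (0.8356, -0.4013, -0.3752), θ = 46°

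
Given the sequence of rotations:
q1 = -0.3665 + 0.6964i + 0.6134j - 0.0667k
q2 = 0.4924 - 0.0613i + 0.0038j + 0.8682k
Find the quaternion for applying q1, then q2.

q2 · q1 = -0.0822 - 0.1674i + 0.9012j - 0.3913k
-0.0822 - 0.1674i + 0.9012j - 0.3913k


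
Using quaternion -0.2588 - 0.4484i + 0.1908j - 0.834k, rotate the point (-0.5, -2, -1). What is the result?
(0.788, 2.007, -0.776)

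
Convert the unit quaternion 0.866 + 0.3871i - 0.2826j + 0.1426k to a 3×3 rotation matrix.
[[0.7996, -0.4658, -0.3791], [0.0282, 0.6596, -0.7511], [0.5999, 0.5899, 0.5406]]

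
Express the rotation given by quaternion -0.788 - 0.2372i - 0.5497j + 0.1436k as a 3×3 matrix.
[[0.3544, 0.4871, 0.7982], [0.0345, 0.8462, -0.5317], [-0.9345, 0.216, 0.2831]]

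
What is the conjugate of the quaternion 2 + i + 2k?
2 - i - 2k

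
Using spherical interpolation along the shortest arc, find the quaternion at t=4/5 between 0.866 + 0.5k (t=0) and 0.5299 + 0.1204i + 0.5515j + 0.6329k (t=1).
0.6232 + 0.0991i + 0.4541j + 0.629k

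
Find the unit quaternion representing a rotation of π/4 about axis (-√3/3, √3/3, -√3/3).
0.9239 - 0.2209i + 0.2209j - 0.2209k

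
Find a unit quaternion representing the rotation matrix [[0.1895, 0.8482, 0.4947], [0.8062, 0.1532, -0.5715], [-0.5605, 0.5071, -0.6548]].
0.4147 + 0.6502i + 0.6361j - 0.0253k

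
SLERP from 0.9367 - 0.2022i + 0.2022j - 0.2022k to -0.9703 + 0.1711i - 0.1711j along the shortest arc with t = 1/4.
0.949 - 0.1952i + 0.1952j - 0.1521k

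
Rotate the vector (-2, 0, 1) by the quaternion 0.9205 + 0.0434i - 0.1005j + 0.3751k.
(-1.549, -1.519, 0.541)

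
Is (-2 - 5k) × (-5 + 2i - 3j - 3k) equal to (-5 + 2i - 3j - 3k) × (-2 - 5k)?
No: pq = -5 - 19i - 4j + 31k ≠ -5 + 11i + 16j + 31k = qp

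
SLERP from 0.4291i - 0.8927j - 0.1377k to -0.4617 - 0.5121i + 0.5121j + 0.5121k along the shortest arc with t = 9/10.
0.4228 + 0.5158i - 0.5665j - 0.484k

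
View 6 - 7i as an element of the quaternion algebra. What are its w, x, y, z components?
6 - 7i + 0j + 0k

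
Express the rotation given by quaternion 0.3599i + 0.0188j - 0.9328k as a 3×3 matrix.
[[-0.7409, 0.0135, -0.6714], [0.0135, -0.9993, -0.0351], [-0.6714, -0.0351, 0.7402]]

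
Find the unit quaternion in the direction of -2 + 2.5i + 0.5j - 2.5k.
-0.4887 + 0.6108i + 0.1222j - 0.6108k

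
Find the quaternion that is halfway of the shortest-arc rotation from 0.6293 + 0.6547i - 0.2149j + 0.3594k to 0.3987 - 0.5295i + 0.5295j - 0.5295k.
0.1378 + 0.7077i - 0.4449j + 0.5312k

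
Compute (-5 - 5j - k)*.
-5 + 5j + k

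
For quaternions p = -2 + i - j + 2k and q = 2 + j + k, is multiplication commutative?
No: pq = -5 - i - 5j + 3k ≠ -5 + 5i - 3j + k = qp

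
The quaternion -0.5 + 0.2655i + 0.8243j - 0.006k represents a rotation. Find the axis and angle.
axis = (0.3066, 0.9518, -0.0069), θ = 4π/3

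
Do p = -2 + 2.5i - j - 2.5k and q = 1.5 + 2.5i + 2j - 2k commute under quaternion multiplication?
No: pq = -12.25 + 5.75i - 6.75j + 7.75k ≠ -12.25 - 8.25i - 4.25j - 7.25k = qp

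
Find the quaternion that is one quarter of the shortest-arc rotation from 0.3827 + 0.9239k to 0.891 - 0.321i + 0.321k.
0.5567 - 0.0909i + 0.8258k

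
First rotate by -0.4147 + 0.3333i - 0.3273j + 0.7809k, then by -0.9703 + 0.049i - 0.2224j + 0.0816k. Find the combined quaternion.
0.2495 - 0.4907i + 0.3987j - 0.7335k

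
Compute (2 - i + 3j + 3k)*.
2 + i - 3j - 3k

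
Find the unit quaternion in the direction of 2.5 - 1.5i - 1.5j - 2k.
0.6509 - 0.3906i - 0.3906j - 0.5208k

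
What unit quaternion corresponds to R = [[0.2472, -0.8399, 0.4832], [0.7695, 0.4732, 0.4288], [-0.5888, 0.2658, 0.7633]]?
0.788 - 0.0517i + 0.3401j + 0.5106k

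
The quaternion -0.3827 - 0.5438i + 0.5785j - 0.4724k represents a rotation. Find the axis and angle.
axis = (-0.5886, 0.6262, -0.5113), θ = 5π/4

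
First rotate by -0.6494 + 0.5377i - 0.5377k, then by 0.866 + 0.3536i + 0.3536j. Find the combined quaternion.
-0.7525 + 0.0459i - 0.0395j - 0.6558k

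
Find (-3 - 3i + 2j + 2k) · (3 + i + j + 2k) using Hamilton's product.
-12 - 10i + 11j - 5k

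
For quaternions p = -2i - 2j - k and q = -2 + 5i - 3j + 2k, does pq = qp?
No: pq = 6 - 3i + 3j + 18k ≠ 6 + 11i + 5j - 14k = qp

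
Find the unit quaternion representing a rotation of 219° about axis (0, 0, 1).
-0.3338 + 0.9426k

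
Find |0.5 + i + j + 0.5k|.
1.581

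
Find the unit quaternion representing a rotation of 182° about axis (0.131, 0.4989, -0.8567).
-0.0175 + 0.131i + 0.4988j - 0.8566k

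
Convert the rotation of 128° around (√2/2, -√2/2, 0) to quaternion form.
0.4384 + 0.6355i - 0.6355j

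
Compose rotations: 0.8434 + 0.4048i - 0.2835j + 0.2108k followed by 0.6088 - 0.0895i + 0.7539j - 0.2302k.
0.8119 + 0.2646i + 0.3889j - 0.3456k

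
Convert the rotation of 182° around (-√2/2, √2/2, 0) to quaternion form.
-0.0175 - 0.707i + 0.707j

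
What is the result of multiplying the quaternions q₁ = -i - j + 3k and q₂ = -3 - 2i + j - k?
2 + i - 4j - 12k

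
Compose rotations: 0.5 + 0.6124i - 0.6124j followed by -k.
-0.6124i - 0.6124j - 0.5k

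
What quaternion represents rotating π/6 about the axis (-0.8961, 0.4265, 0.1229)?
0.9659 - 0.2319i + 0.1104j + 0.0318k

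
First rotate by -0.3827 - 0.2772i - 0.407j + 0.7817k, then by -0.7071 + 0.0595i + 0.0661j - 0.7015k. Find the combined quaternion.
0.8624 - 0.0606i + 0.4104j - 0.2902k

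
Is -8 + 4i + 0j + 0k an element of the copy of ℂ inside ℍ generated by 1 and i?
Yes. The quaternion -8 + 4i has j- and k-coefficients y = z = 0, so it lies in the complex subalgebra spanned by 1 and i.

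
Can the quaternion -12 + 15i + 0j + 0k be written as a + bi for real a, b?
Yes. The quaternion -12 + 15i has j- and k-coefficients y = z = 0, so it lies in the complex subalgebra spanned by 1 and i.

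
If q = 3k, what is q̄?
-3k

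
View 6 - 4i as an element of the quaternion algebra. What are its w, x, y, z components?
6 - 4i + 0j + 0k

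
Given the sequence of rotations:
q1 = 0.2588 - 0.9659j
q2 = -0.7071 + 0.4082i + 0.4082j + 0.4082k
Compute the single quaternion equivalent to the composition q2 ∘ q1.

q2 · q1 = 0.2113 + 0.4999i + 0.7886j - 0.2886k
0.2113 + 0.4999i + 0.7886j - 0.2886k


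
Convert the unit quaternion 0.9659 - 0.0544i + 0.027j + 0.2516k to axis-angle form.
axis = (-0.2102, 0.1043, 0.9721), θ = π/6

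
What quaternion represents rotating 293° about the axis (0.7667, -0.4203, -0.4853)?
-0.8339 + 0.4232i - 0.232j - 0.2679k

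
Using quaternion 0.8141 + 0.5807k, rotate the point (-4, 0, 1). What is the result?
(-1.302, -3.782, 1)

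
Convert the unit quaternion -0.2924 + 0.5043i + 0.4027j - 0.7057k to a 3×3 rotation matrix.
[[-0.3204, -0.0065, -0.9473], [0.8189, -0.5047, -0.2735], [-0.4763, -0.8633, 0.167]]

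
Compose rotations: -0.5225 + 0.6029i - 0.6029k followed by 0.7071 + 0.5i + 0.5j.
-0.6709 - 0.1364i + 0.0402j - 0.7278k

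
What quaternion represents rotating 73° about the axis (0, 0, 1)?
0.8039 + 0.5948k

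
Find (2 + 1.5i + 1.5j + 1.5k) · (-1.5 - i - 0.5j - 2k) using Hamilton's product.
2.25 - 6.5i - 1.75j - 5.5k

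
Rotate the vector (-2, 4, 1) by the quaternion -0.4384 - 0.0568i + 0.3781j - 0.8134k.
(-2.045, -3.324, -2.401)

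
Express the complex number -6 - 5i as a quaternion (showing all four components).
-6 - 5i + 0j + 0k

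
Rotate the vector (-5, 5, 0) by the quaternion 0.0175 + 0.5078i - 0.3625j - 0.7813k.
(0.714, -1.705, 6.825)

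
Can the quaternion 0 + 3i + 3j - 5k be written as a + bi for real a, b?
No. The quaternion 3i + 3j - 5k has j-coefficient y = 3 and k-coefficient z = -5, not both zero, so it does not lie in the complex subalgebra spanned by 1 and i.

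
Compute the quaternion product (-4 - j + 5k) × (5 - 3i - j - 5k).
4 + 22i - 16j + 42k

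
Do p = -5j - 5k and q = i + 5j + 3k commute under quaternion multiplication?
No: pq = 40 + 10i - 5j + 5k ≠ 40 - 10i + 5j - 5k = qp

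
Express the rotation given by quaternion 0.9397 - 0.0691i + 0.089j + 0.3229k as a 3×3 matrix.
[[0.7756, -0.6192, 0.1226], [0.5946, 0.7819, 0.1873], [-0.2119, -0.0724, 0.9746]]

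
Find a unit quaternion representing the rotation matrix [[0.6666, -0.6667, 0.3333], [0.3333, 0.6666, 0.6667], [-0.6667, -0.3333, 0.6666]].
0.866 - 0.2887i + 0.2887j + 0.2887k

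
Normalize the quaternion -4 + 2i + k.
-0.8729 + 0.4364i + 0.2182k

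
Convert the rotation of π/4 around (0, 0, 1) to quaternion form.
0.9239 + 0.3827k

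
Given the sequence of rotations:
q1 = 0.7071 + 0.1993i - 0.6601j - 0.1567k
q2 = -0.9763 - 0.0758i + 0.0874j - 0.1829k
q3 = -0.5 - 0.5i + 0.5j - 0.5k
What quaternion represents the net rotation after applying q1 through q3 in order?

q2 · q1 = -0.6462 - 0.3826i + 0.6579j + 0.0563k
q3 · q2 · q1 = -0.169 + 0.8715i - 0.4326j + 0.1573k
-0.169 + 0.8715i - 0.4326j + 0.1573k


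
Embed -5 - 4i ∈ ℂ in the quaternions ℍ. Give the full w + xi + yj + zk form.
-5 - 4i + 0j + 0k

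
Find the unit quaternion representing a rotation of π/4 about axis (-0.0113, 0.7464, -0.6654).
0.9239 - 0.0043i + 0.2856j - 0.2546k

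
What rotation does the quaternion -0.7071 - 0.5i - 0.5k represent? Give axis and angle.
axis = (-√2/2, 0, -√2/2), θ = 3π/2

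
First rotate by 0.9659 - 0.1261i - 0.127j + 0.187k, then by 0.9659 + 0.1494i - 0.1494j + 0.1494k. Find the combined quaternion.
0.9049 + 0.0135i - 0.3138j + 0.2871k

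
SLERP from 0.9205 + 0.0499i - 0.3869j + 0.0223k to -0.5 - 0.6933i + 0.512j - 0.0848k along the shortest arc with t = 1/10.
0.902 + 0.1232i - 0.4128j + 0.03k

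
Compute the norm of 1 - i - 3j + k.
√12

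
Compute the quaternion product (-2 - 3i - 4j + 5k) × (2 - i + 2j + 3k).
-14 - 26i - 8j - 6k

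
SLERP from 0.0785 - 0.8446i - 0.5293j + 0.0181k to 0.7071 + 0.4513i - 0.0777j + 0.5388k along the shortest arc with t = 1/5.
-0.1178 - 0.8748i - 0.4524j - 0.1271k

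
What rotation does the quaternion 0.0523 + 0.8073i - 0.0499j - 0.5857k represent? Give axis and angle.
axis = (0.8084, -0.05, -0.5865), θ = 174°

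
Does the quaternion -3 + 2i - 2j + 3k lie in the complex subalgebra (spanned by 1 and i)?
No. The quaternion -3 + 2i - 2j + 3k has j-coefficient y = -2 and k-coefficient z = 3, not both zero, so it does not lie in the complex subalgebra spanned by 1 and i.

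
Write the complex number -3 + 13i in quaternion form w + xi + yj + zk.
-3 + 13i + 0j + 0k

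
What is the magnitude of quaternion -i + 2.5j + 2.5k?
3.674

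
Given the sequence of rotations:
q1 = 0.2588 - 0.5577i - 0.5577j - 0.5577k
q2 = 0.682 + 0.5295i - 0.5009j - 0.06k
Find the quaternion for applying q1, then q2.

q2 · q1 = 0.159 + 0.0026i - 0.1812j - 0.9705k
0.159 + 0.0026i - 0.1812j - 0.9705k


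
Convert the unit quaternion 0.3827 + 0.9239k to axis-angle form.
axis = (0, 0, 1), θ = 3π/4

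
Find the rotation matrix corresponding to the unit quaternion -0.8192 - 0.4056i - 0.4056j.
[[0.671, 0.329, 0.6645], [0.329, 0.671, -0.6645], [-0.6645, 0.6645, 0.342]]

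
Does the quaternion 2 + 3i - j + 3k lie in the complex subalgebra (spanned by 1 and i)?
No. The quaternion 2 + 3i - j + 3k has j-coefficient y = -1 and k-coefficient z = 3, not both zero, so it does not lie in the complex subalgebra spanned by 1 and i.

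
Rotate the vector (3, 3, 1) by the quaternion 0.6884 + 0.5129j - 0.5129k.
(2.668, -1.223, -3.223)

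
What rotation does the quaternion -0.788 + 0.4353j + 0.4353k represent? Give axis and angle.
axis = (0, √2/2, √2/2), θ = 284°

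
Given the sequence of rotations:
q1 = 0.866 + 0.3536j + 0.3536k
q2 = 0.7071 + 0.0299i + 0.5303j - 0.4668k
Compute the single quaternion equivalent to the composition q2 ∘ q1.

q2 · q1 = 0.5899 + 0.3785i + 0.6987j - 0.1436k
0.5899 + 0.3785i + 0.6987j - 0.1436k


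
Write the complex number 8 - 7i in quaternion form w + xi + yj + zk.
8 - 7i + 0j + 0k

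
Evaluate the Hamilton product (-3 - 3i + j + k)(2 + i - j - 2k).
-10i + 10k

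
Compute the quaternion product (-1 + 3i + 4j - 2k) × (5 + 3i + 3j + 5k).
-16 + 38i - 4j - 18k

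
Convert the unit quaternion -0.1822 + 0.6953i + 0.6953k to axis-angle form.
axis = (√2/2, 0, √2/2), θ = 201°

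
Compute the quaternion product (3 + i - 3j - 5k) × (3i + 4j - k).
4 + 32i - 2j + 10k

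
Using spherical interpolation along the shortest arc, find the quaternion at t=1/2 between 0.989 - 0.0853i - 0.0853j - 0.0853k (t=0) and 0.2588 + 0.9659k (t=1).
0.8145 - 0.0557i - 0.0557j + 0.5748k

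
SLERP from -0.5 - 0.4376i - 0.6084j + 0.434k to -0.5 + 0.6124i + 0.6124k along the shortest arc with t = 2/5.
-0.6275 - 0.003i - 0.4471j + 0.6375k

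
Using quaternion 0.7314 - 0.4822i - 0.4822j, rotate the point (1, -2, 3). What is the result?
(-2.511, 1.511, 2.326)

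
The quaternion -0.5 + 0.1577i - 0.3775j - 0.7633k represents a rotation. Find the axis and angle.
axis = (0.1821, -0.4359, -0.8814), θ = 4π/3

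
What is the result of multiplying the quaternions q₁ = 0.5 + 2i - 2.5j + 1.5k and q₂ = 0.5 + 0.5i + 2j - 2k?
7.25 + 3.25i + 4.5j + 5k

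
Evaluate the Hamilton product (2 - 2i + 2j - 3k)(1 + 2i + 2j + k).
5 + 10i + 2j - 9k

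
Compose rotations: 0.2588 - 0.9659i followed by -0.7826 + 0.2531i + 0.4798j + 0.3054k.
0.0419 + 0.8214i - 0.1708j + 0.5425k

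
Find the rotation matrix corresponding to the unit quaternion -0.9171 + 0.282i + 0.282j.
[[0.841, 0.159, -0.5172], [0.159, 0.841, 0.5172], [0.5172, -0.5172, 0.6819]]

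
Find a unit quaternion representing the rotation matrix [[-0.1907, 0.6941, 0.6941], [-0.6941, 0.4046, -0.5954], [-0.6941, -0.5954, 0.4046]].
0.6361 + 0.5456j - 0.5456k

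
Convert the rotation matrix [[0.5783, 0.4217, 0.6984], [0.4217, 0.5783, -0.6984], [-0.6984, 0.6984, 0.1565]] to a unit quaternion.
0.7604 + 0.4592i + 0.4592j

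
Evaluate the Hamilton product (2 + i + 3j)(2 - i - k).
5 - 3i + 7j + k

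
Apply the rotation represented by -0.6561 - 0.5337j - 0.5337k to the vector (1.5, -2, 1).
(1.892, 0.759, -1.759)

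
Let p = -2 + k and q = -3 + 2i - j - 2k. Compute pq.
8 - 3i + 4j + k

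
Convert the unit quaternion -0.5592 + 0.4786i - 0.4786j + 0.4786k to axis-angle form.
axis = (√3/3, -√3/3, √3/3), θ = 248°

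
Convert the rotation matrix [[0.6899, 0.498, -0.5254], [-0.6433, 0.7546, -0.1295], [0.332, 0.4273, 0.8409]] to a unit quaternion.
0.9063 + 0.1536i - 0.2365j - 0.3148k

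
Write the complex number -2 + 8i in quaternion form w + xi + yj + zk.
-2 + 8i + 0j + 0k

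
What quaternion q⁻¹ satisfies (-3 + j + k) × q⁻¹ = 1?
-0.2727 - 0.0909j - 0.0909k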